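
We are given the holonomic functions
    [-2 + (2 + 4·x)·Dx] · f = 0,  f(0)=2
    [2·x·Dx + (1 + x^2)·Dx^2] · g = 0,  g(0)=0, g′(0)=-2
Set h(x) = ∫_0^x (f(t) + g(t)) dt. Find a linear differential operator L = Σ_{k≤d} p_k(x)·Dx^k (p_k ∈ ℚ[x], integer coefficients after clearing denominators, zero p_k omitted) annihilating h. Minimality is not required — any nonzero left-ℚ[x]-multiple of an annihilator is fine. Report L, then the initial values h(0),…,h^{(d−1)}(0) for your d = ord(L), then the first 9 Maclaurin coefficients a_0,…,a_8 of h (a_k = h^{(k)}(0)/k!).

f: a_k = 2, 2, -1, 1, -5/4, 7/4, -21/8, 33/8, -429/64, …
g: a_k = 0, -2, 0, 2/3, 0, -2/5, 0, 2/7, 0, …
L₀ := lclm(L_f,L_g); ord L₀ ≤ 1+2.
∫: right-multiply L₀ by Dx.
L = (-2 - 10·x + 6·x^2 + 6·x^3)·Dx^2 + (-5 - 8·x - 8·x^2 + 24·x^3 + 21·x^4)·Dx^3 + (-1 + 6·x^2 + 6·x^3 + 7·x^4 + 6·x^5)·Dx^4  (order 4).
h: a_k = 0, 2, 0, -1/3, 5/12, -1/4, 9/40, -3/8, 247/448, …
ICs: h(0) = 0, h′(0) = 2, h′′(0) = 0, h′′′(0) = -2.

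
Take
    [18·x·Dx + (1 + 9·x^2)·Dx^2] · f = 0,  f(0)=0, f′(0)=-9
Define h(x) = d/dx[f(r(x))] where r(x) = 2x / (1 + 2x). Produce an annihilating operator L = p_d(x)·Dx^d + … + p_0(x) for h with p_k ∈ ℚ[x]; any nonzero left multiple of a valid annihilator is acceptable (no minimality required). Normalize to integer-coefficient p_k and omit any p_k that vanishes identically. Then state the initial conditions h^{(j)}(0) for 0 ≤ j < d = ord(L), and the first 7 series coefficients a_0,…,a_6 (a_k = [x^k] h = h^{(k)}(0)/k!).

L = (4 + 80·x) + (1 + 4·x + 40·x^2)·Dx  (order 1).
h: a_k = -18, 72, 432, -4608, 1152, 179712, -764928, …
ICs: h(0) = -18.

f: a_k = 0, -9, 0, 27, 0, -729/5, 0, …
f∘r: x↦r, Dx↦Dx/r' in L_f ⇒ L₀.
h=h₀': d/dx-closure on L₀ ⇒ L.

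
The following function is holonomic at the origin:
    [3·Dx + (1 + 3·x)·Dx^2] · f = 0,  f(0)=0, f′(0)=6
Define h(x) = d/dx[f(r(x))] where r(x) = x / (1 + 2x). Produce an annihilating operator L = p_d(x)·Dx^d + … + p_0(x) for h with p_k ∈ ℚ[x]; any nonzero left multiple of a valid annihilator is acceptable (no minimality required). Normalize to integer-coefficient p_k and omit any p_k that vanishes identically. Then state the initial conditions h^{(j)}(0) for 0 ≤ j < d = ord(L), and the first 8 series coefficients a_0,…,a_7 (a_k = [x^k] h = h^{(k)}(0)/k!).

L = (7 + 20·x) + (1 + 7·x + 10·x^2)·Dx  (order 1).
h: a_k = 6, -42, 234, -1218, 6186, -31122, 155994, -780738, …
ICs: h(0) = 6.

f: a_k = 0, 6, -9, 18, -81/2, 486/5, -243, 4374/7, …
Substitute x→r, Dx→(1/r')Dx; clear ⇒ L₀.
Differentiate: ansatz ord ≤ ord L₀ ⇒ L.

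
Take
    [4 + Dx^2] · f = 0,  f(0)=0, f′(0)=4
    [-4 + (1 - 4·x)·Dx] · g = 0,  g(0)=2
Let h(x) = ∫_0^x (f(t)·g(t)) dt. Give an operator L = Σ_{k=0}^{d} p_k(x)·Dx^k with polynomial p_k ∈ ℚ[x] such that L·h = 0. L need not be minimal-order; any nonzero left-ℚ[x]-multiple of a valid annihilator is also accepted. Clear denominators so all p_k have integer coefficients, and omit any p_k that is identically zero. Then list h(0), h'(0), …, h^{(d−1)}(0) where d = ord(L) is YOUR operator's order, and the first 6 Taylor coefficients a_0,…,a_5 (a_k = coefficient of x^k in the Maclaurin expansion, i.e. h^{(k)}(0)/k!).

f: a_k = 0, 4, 0, -8/3, 0, 8/15, …
g: a_k = 2, 8, 32, 128, 512, 2048, …
Sym-product of L_f,L_g gives L₀ (≤ ord 2).
Integrate: L := L₀·Dx.
L = (-4 + 16·x)·Dx + 8·Dx^2 + (-1 + 4·x)·Dx^3  (order 3).
h: a_k = 0, 0, 4, 32/3, 92/3, 1472/15, …
ICs: h(0) = 0, h′(0) = 0, h′′(0) = 8.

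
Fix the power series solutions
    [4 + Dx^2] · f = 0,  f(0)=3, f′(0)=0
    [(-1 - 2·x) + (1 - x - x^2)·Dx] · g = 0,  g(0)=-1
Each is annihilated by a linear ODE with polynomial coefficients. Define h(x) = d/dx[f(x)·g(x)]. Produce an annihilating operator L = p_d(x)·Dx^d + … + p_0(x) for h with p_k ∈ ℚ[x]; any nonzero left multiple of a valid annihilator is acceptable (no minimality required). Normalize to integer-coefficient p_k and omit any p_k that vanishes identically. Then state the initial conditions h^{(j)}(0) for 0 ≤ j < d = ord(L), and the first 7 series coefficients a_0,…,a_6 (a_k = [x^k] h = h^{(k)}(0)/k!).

f: a_k = 3, 0, -6, 0, 2, 0, -4/15, …
g: a_k = -1, -1, -2, -3, -5, -8, -13, …
f·g: L₀ = L_f ⊗_s L_g, ord ≤ 2·1.
h₀' ⇒ L via d/dx closure of L₀.
L = (-6 - 16·x - 8·x^2 + 16·x^3 + 8·x^4) + (-1 + 2·x + 12·x^2 + 8·x^3)·Dx + (1 - 3·x - x^2 + 4·x^3 + 2·x^4)·Dx^2  (order 2).
h: a_k = -3, 0, -9, -20, -40, -382/5, -2177/15, …
ICs: h(0) = -3, h′(0) = 0.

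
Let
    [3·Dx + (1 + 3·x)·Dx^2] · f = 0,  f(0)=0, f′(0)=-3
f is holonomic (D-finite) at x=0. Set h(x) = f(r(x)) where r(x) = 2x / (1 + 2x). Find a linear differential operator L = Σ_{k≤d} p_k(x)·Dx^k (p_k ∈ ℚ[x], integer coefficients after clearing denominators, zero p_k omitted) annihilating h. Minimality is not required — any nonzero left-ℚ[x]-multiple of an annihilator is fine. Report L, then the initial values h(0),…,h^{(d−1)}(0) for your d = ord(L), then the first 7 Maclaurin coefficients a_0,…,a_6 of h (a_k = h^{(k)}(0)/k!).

L = (10 + 32·x)·Dx + (1 + 10·x + 16·x^2)·Dx^2  (order 2).
h: a_k = 0, -6, 30, -168, 1020, -32736/5, 43680, …
ICs: h(0) = 0, h′(0) = -6.

f: a_k = 0, -3, 9/2, -9, 81/4, -243/5, 243/2, …
h₀=f(r): pull back L_f along r ⇒ L₀.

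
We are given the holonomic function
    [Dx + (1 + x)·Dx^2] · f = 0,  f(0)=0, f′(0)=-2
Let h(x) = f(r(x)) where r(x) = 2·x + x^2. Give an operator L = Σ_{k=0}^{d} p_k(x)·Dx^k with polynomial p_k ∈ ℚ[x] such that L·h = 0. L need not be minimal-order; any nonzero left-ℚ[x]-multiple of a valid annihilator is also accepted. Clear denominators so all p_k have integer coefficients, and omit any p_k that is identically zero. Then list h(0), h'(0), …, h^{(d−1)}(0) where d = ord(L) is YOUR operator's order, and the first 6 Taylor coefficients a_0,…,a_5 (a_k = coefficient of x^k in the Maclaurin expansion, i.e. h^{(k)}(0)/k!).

f: a_k = 0, -2, 1, -2/3, 1/2, -2/5, …
Substitute x→r, Dx→(1/r')Dx; clear ⇒ L₀.
L = Dx + (1 + x)·Dx^2  (order 2).
h: a_k = 0, -4, 2, -4/3, 1, -4/5, …
ICs: h(0) = 0, h′(0) = -4.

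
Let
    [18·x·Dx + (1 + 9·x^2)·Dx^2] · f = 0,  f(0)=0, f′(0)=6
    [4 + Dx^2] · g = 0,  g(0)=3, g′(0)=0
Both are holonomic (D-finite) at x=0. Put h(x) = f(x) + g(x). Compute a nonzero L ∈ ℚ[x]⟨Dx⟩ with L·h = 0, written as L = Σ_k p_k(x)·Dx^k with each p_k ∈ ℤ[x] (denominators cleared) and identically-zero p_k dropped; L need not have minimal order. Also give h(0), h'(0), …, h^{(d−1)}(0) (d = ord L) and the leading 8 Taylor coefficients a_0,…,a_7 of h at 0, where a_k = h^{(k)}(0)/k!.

f: a_k = 0, 6, 0, -18, 0, 486/5, 0, -4374/7, …
g: a_k = 3, 0, -6, 0, 2, 0, -4/15, 0, …
L₀ := lclm(L_f,L_g); ord L₀ ≤ 2+2.
L = (-3744·x + 37584·x^3 + 11664·x^5)·Dx + (-28 + 864·x^2 + 10692·x^4 + 5832·x^6)·Dx^2 + (-936·x + 9396·x^3 + 2916·x^5)·Dx^3 + (-7 + 216·x^2 + 2673·x^4 + 1458·x^6)·Dx^4  (order 4).
h: a_k = 3, 6, -6, -18, 2, 486/5, -4/15, -4374/7, …
ICs: h(0) = 3, h′(0) = 6, h′′(0) = -12, h′′′(0) = -108.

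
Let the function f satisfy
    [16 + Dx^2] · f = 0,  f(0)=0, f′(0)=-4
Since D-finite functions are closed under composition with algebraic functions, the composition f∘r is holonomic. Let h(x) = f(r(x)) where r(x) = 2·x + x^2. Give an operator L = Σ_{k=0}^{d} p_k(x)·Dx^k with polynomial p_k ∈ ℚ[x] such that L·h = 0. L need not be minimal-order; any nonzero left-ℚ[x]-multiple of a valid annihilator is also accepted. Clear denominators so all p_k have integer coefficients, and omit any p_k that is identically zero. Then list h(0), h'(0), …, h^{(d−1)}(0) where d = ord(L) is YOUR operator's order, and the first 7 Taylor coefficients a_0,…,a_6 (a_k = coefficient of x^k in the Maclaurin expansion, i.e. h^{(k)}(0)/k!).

L = (64 + 192·x + 192·x^2 + 64·x^3) - Dx + (1 + x)·Dx^2  (order 2).
h: a_k = 0, -8, -4, 256/3, 128, -3136/15, -672, …
ICs: h(0) = 0, h′(0) = -8.

f: a_k = 0, -4, 0, 32/3, 0, -128/15, 0, …
h₀=f(r): pull back L_f along r ⇒ L₀.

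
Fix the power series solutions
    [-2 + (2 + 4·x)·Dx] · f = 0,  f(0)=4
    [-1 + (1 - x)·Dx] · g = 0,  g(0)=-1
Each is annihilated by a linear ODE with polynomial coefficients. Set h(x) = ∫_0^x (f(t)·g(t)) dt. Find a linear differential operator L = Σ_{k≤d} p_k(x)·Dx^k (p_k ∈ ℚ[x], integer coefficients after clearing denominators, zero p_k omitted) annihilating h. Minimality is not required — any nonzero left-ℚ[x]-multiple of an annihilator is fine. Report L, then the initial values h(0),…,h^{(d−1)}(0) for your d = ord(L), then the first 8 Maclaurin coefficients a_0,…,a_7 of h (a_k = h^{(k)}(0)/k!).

L = (2 + x)·Dx + (-1 - x + 2·x^2)·Dx^2  (order 2).
h: a_k = 0, -4, -4, -2, -2, -11/10, -3/2, -15/28, …
ICs: h(0) = 0, h′(0) = -4.

f: a_k = 4, 4, -2, 2, -5/2, 7/2, -21/4, 33/4, …
g: a_k = -1, -1, -1, -1, -1, -1, -1, -1, …
Sym-product of L_f,L_g gives L₀ (≤ ord 1).
Integrate: L := L₀·Dx.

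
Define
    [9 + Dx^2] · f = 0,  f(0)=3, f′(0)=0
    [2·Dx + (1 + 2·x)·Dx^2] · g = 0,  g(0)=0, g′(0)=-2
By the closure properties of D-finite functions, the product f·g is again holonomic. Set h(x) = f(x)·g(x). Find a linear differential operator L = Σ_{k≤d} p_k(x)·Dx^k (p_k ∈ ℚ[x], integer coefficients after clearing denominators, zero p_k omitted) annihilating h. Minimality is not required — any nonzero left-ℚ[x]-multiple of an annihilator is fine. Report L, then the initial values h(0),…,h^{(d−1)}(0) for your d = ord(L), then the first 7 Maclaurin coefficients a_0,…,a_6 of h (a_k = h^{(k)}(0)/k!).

L = (63 + 1053·x + 3969·x^2 + 5832·x^3 + 2916·x^4) + (63 + 450·x + 972·x^2 + 648·x^3)·Dx + (25 + 270·x + 918·x^2 + 1296·x^3 + 648·x^4)·Dx^2 + (7 + 50·x + 108·x^2 + 72·x^3)·Dx^3 + (2 + 17·x + 53·x^2 + 72·x^3 + 36·x^4)·Dx^4  (order 4).
h: a_k = 0, -6, 6, 19, -15, -69/20, -7/4, …
ICs: h(0) = 0, h′(0) = -6, h′′(0) = 12, h′′′(0) = 114.

f: a_k = 3, 0, -27/2, 0, 81/8, 0, -243/80, …
g: a_k = 0, -2, 2, -8/3, 4, -32/5, 32/3, …
Sym-product of L_f,L_g gives L₀ (≤ ord 4).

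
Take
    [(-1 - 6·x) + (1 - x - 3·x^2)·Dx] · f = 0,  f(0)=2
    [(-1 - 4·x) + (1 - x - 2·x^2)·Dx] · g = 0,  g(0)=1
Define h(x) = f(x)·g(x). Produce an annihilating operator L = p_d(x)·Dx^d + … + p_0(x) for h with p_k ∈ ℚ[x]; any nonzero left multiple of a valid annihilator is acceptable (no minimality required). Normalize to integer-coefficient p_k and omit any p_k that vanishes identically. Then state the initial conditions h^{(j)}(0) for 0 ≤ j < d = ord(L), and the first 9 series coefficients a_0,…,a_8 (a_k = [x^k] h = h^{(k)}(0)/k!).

f: a_k = 2, 2, 8, 14, 38, 80, 194, 434, 1016, …
g: a_k = 1, 1, 3, 5, 11, 21, 43, 85, 171, …
Sym-product of L_f,L_g gives L₀ (≤ ord 1).
L = (-2 - 8·x + 15·x^2 + 24·x^3) + (1 - 2·x - 4·x^2 + 5·x^3 + 6·x^4)·Dx  (order 1).
h: a_k = 2, 4, 16, 38, 108, 264, 674, 1636, 4000, …
ICs: h(0) = 2.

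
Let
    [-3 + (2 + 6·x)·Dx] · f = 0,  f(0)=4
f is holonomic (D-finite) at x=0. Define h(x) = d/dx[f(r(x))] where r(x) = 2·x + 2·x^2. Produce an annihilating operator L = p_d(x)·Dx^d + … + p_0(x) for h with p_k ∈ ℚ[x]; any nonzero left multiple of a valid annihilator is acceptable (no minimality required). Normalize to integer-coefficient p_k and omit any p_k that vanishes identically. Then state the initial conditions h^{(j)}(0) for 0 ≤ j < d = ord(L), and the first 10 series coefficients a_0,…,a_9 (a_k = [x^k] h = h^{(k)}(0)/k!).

L = -1 + (-1 - 8·x - 18·x^2 - 12·x^3)·Dx  (order 1).
h: a_k = 12, -12, 54, -234, 2025/2, -8829/2, 77679/4, -344493/4, 12306249/32, -55266705/32, …
ICs: h(0) = 12.

f: a_k = 4, 6, -9/2, 27/4, -405/32, 1701/64, -15309/256, 72171/512, -2814669/8192, 14073345/16384, …
Substitute x→r, Dx→(1/r')Dx; clear ⇒ L₀.
Derive L from L₀ (diff closure).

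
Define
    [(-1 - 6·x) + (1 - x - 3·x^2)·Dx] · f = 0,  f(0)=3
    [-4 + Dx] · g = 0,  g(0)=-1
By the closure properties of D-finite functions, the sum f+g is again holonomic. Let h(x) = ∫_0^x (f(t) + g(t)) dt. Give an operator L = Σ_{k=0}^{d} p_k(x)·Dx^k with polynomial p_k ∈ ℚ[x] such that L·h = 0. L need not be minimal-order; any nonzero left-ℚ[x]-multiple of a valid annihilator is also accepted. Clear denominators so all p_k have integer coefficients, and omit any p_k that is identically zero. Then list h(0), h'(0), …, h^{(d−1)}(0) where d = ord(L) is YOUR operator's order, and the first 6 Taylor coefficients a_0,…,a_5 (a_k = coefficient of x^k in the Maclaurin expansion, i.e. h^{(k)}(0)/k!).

f: a_k = 3, 3, 12, 21, 57, 120, …
g: a_k = -1, -4, -8, -32/3, -32/3, -128/15, …
f+g: L₀ = lclm(L_f,L_g), ord ≤ 1+1.
h=∫₀ˣh₀: take L = L₀·Dx.
L = (-16 + 8·x - 360·x^2 - 288·x^3)·Dx + (-8 + 50·x + 134·x^2 - 96·x^3 - 144·x^4)·Dx^2 + (3 - 13·x - 11·x^2 + 42·x^3 + 36·x^4)·Dx^3  (order 3).
h: a_k = 0, 2, -1/2, 4/3, 31/12, 139/15, …
ICs: h(0) = 0, h′(0) = 2, h′′(0) = -1.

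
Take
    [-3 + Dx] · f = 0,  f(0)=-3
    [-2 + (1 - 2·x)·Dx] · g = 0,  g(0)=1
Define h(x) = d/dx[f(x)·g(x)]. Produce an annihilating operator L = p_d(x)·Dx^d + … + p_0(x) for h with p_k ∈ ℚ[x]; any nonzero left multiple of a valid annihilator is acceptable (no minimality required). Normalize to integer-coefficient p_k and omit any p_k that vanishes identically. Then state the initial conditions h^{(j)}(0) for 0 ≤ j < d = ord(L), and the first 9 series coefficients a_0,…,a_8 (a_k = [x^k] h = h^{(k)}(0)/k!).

L = (29 - 60·x + 36·x^2) + (-5 + 16·x - 12·x^2)·Dx  (order 1).
h: a_k = -15, -87, -603/2, -1689/2, -17133/8, -41265/8, -963579/80, -15419451/560, -277556679/4480, …
ICs: h(0) = -15.

f: a_k = -3, -9, -27/2, -27/2, -81/8, -243/40, -243/80, -729/560, -2187/4480, …
g: a_k = 1, 2, 4, 8, 16, 32, 64, 128, 256, …
f·g: L₀ = L_f ⊗_s L_g, ord ≤ 1·1.
h₀' ⇒ L via d/dx closure of L₀.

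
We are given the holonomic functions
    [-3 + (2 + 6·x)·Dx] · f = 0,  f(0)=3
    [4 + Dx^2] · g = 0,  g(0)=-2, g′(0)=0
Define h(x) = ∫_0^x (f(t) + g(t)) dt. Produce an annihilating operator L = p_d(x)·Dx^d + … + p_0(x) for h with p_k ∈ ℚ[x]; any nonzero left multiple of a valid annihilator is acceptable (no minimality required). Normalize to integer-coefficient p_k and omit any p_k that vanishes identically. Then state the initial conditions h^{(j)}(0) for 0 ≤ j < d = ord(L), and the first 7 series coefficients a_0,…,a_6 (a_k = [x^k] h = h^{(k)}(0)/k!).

f: a_k = 3, 9/2, -27/8, 81/16, -1215/128, 5103/256, -45927/1024, …
g: a_k = -2, 0, 4, 0, -4/3, 0, 8/45, …
f+g: L₀ = lclm(L_f,L_g), ord ≤ 1+2.
Integrate: L := L₀·Dx.
L = (-516 - 1152·x - 1728·x^2)·Dx + (56 + 936·x + 3456·x^2 + 3456·x^3)·Dx^2 + (-129 - 288·x - 432·x^2)·Dx^3 + (14 + 234·x + 864·x^2 + 864·x^3)·Dx^4  (order 4).
h: a_k = 0, 1, 9/4, 5/24, 81/64, -4157/1920, 1701/512, …
ICs: h(0) = 0, h′(0) = 1, h′′(0) = 9/2, h′′′(0) = 5/4.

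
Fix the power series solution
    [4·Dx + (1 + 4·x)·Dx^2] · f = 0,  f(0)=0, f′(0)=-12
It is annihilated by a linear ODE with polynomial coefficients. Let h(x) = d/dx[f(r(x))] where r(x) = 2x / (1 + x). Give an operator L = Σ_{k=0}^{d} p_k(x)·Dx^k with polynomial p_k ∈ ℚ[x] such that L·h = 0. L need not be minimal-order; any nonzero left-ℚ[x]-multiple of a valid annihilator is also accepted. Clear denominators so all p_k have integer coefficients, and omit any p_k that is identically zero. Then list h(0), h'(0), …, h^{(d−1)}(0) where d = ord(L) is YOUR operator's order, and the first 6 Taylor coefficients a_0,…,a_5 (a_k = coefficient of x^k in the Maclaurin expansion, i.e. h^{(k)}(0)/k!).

f: a_k = 0, -12, 24, -64, 192, -3072/5, …
h₀=f(r): pull back L_f along r ⇒ L₀.
h₀' ⇒ L via d/dx closure of L₀.
L = (10 + 18·x) + (1 + 10·x + 9·x^2)·Dx  (order 1).
h: a_k = -24, 240, -2184, 19680, -177144, 1594320, …
ICs: h(0) = -24.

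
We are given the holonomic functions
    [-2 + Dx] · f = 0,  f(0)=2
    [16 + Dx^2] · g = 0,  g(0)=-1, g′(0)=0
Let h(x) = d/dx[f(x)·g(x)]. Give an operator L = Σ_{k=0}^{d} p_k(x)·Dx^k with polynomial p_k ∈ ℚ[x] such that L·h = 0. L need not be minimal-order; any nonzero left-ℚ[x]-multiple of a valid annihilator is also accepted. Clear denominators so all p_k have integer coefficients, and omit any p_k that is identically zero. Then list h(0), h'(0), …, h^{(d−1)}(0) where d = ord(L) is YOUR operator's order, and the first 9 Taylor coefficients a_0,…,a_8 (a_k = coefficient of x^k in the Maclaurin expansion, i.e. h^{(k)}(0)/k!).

L = 20 - 4·Dx + Dx^2  (order 2).
h: a_k = -4, 24, 88, 112/3, -328/3, -624/5, -464/45, 16864/315, 9592/315, …
ICs: h(0) = -4, h′(0) = 24.

f: a_k = 2, 4, 4, 8/3, 4/3, 8/15, 8/45, 16/315, 4/315, …
g: a_k = -1, 0, 8, 0, -32/3, 0, 256/45, 0, -512/315, …
h₀=f·g: eliminate ⇒ L₀, order ≤ 1·2.
Differentiate: ansatz ord ≤ ord L₀ ⇒ L.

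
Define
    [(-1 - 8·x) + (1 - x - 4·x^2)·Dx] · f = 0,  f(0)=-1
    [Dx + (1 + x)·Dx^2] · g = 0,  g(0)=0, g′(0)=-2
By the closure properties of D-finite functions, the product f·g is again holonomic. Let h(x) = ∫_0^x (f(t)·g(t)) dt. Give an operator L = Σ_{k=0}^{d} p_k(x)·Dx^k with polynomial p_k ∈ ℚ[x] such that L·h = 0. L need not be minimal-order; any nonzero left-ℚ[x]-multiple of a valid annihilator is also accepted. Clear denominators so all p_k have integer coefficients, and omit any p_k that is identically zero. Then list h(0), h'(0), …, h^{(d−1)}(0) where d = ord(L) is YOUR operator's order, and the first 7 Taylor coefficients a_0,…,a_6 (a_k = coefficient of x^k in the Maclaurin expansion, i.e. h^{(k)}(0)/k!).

L = (9 + 16·x)·Dx + (1 + 19·x + 20·x^2)·Dx^2 + (-1 + 5·x^2 + 4·x^3)·Dx^3  (order 3).
h: a_k = 0, 0, 1, 1/3, 29/12, 79/30, 1567/180, …
ICs: h(0) = 0, h′(0) = 0, h′′(0) = 2.

f: a_k = -1, -1, -5, -9, -29, -65, -181, …
g: a_k = 0, -2, 1, -2/3, 1/2, -2/5, 1/3, …
Product ⇒ symmetric product L₀, ord ≤ 2.
h=∫h₀ ⇒ L = L₀·Dx.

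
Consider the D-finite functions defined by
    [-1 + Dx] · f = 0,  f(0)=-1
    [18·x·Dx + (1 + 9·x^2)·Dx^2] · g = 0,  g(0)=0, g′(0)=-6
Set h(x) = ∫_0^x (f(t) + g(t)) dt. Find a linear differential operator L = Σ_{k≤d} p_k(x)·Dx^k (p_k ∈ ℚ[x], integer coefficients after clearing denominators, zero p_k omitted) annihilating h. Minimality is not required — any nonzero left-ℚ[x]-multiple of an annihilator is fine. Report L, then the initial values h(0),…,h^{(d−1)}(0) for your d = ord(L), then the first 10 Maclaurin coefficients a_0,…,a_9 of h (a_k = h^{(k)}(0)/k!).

f: a_k = -1, -1, -1/2, -1/6, -1/24, -1/120, -1/720, -1/5040, -1/40320, -1/362880, …
g: a_k = 0, -6, 0, 18, 0, -486/5, 0, 4374/7, 0, -4374, …
Weyl lclm of L_f,L_g ⇒ L₀ (ord ≤ 3).
Integrate: L := L₀·Dx.
L = (18 - 18·x - 486·x^2 - 162·x^3)·Dx^2 + (-19 + 468·x^2 - 81·x^4)·Dx^3 + (1 + 18·x + 18·x^2 + 162·x^3 + 81·x^4)·Dx^4  (order 4).
h: a_k = 0, -1, -7/2, -1/6, 107/24, -1/120, -2333/144, -1/5040, 449897/5760, -1/362880, …
ICs: h(0) = 0, h′(0) = -1, h′′(0) = -7, h′′′(0) = -1.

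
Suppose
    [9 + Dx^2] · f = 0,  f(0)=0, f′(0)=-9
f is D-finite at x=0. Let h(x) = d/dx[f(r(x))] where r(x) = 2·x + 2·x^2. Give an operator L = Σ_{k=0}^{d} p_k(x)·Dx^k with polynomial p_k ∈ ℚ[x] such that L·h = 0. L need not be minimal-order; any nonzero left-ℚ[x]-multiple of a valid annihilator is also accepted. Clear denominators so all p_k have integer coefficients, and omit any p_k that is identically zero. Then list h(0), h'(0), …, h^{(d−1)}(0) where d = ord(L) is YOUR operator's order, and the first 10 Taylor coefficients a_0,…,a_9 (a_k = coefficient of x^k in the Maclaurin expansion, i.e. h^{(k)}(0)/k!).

L = (48 + 288·x + 864·x^2 + 1152·x^3 + 576·x^4) + (-6 - 12·x)·Dx + (1 + 4·x + 4·x^2)·Dx^2  (order 2).
h: a_k = -18, -36, 324, 1296, 648, -5184, -62208/5, -31104/5, 769824/35, 342144/7, …
ICs: h(0) = -18, h′(0) = -36.

f: a_k = 0, -9, 0, 27/2, 0, -243/40, 0, 729/560, 0, -729/4480, …
f∘r: x↦r, Dx↦Dx/r' in L_f ⇒ L₀.
h₀' ⇒ L via d/dx closure of L₀.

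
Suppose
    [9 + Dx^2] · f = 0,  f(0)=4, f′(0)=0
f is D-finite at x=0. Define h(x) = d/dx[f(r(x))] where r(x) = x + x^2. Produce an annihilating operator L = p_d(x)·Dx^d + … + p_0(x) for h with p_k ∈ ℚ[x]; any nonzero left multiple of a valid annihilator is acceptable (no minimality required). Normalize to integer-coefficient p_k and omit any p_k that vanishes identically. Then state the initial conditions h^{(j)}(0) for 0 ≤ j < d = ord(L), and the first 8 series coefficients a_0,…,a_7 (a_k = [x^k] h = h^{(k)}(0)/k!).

f: a_k = 4, 0, -18, 0, 27/2, 0, -81/20, 0, …
Substitute x→r, Dx→(1/r')Dx; clear ⇒ L₀.
h=h₀': d/dx-closure on L₀ ⇒ L.
L = (21 + 72·x + 216·x^2 + 288·x^3 + 144·x^4) + (-6 - 12·x)·Dx + (1 + 4·x + 4·x^2)·Dx^2  (order 2).
h: a_k = 0, -36, -108, -18, 270, 4617/10, 2079/10, -52191/140, …
ICs: h(0) = 0, h′(0) = -36.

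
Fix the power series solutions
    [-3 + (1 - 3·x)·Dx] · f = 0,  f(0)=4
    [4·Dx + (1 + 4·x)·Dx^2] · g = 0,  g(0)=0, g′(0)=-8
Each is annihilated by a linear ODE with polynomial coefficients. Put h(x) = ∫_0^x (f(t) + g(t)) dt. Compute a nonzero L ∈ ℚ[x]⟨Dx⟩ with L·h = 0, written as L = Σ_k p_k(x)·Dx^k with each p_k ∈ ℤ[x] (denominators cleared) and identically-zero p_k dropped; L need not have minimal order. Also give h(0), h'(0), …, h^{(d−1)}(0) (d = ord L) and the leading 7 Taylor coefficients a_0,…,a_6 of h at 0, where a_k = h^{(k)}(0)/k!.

f: a_k = 4, 12, 36, 108, 324, 972, 2916, …
g: a_k = 0, -8, 16, -128/3, 128, -2048/5, 4096/3, …
h₀=f+g: left-lcm gives L₀, ord ≤ 3.
Integrate: L := L₀·Dx.
L = (204 + 144·x)·Dx^2 + (11 + 312·x + 288·x^2)·Dx^3 + (-5 - 11·x + 54·x^2 + 72·x^3)·Dx^4  (order 4).
h: a_k = 0, 4, 2, 52/3, 49/3, 452/5, 1406/15, …
ICs: h(0) = 0, h′(0) = 4, h′′(0) = 4, h′′′(0) = 104.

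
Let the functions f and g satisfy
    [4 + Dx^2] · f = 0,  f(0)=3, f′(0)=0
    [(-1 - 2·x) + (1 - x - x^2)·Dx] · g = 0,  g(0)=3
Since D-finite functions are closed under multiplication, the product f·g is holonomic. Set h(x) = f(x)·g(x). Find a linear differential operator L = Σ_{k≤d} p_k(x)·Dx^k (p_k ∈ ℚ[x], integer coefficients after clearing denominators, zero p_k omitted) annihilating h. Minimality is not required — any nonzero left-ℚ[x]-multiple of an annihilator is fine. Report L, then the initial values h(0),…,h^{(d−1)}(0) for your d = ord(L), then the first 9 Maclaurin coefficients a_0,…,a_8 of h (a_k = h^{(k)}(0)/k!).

L = (-2 + 4·x + 4·x^2) + (2 + 4·x)·Dx + (-1 + x + x^2)·Dx^2  (order 2).
h: a_k = 9, 9, 0, 9, 15, 24, 191/5, 311/5, 3516/35, …
ICs: h(0) = 9, h′(0) = 9.

f: a_k = 3, 0, -6, 0, 2, 0, -4/15, 0, 2/105, …
g: a_k = 3, 3, 6, 9, 15, 24, 39, 63, 102, …
f·g: L₀ = L_f ⊗_s L_g, ord ≤ 2·1.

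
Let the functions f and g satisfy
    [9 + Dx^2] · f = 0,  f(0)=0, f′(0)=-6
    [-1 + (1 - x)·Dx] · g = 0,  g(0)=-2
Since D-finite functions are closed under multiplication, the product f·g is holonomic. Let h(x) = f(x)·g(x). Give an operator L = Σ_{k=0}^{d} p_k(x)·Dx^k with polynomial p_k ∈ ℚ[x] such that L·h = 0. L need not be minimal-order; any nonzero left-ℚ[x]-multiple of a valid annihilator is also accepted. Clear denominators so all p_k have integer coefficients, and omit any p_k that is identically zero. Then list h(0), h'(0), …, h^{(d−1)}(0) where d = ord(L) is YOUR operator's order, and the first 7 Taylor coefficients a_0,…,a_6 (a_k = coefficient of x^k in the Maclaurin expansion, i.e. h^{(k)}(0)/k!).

L = (-9 + 9·x) + 2·Dx + (-1 + x)·Dx^2  (order 2).
h: a_k = 0, 12, 12, -6, -6, 21/10, 21/10, …
ICs: h(0) = 0, h′(0) = 12.

f: a_k = 0, -6, 0, 9, 0, -81/20, 0, …
g: a_k = -2, -2, -2, -2, -2, -2, -2, …
h₀=f·g: eliminate ⇒ L₀, order ≤ 2·1.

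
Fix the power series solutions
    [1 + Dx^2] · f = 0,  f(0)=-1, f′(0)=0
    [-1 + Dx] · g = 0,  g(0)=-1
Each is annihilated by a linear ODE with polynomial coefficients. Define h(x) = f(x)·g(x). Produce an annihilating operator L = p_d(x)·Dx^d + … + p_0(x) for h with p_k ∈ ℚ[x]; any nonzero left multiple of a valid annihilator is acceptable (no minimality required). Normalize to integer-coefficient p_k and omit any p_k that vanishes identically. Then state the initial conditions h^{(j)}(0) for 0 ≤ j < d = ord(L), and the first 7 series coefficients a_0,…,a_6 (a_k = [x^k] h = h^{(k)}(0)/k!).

f: a_k = -1, 0, 1/2, 0, -1/24, 0, 1/720, …
g: a_k = -1, -1, -1/2, -1/6, -1/24, -1/120, -1/720, …
h₀=f·g: eliminate ⇒ L₀, order ≤ 2·1.
L = 2 - 2·Dx + Dx^2  (order 2).
h: a_k = 1, 1, 0, -1/3, -1/6, -1/30, 0, …
ICs: h(0) = 1, h′(0) = 1.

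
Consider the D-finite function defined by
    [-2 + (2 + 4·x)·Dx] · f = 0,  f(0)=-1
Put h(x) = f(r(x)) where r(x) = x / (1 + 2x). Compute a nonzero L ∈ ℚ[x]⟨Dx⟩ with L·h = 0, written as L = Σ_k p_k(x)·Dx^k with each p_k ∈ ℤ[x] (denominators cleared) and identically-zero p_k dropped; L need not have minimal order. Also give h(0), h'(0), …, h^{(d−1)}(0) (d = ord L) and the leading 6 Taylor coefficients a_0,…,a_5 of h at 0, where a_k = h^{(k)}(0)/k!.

L = -1 + (1 + 6·x + 8·x^2)·Dx  (order 1).
h: a_k = -1, -1, 5/2, -13/2, 141/8, -399/8, …
ICs: h(0) = -1.

f: a_k = -1, -1, 1/2, -1/2, 5/8, -7/8, …
L₀ from L_f via x↦r, Dx↦r'^{-1}Dx.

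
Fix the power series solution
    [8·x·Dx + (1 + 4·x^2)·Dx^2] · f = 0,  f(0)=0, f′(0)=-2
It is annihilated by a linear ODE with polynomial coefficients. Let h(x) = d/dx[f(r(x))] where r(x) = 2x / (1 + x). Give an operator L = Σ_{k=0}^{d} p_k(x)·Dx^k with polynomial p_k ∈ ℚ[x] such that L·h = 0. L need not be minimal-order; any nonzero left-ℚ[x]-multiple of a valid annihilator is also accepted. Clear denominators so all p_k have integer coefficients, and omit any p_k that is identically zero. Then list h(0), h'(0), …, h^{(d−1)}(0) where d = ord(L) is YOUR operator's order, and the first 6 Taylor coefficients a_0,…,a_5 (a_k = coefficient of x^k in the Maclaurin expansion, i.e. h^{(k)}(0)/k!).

f: a_k = 0, -2, 0, 8/3, 0, -32/5, …
Substitute x→r, Dx→(1/r')Dx; clear ⇒ L₀.
Differentiate: ansatz ord ≤ ord L₀ ⇒ L.
L = (2 + 34·x) + (1 + 2·x + 17·x^2)·Dx  (order 1).
h: a_k = -4, 8, 52, -240, -404, 4888, …
ICs: h(0) = -4.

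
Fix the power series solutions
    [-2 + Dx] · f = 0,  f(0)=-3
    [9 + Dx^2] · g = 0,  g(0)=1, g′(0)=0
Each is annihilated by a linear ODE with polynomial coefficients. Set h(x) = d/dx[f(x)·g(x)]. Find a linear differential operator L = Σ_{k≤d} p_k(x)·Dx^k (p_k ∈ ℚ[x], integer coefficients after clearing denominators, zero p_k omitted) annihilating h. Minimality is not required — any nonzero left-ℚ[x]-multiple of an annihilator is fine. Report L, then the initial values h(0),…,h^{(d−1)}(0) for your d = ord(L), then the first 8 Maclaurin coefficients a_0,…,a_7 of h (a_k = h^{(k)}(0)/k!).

f: a_k = -3, -6, -6, -4, -2, -4/5, -4/15, -8/105, …
g: a_k = 1, 0, -9/2, 0, 27/8, 0, -81/80, 0, …
Product ⇒ symmetric product L₀, ord ≤ 2.
Differentiate: ansatz ord ≤ ord L₀ ⇒ L.
L = 13 - 4·Dx + Dx^2  (order 2).
h: a_k = -6, 15, 69, 119/2, -61/4, -407/8, -3277/120, 239/1680, …
ICs: h(0) = -6, h′(0) = 15.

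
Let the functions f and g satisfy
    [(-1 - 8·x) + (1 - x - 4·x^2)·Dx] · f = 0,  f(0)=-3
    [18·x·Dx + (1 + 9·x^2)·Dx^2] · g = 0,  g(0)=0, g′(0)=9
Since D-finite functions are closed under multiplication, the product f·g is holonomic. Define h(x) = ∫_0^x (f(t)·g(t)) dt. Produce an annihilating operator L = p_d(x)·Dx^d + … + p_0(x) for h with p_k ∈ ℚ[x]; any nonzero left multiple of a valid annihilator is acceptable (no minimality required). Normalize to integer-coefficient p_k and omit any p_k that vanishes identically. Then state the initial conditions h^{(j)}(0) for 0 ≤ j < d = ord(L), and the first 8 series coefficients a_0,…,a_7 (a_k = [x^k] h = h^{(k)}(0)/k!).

L = (8 + 18·x + 216·x^2)·Dx + (2 - 2·x + 36·x^2 + 216·x^3)·Dx^2 + (-1 + x - 5·x^2 + 9·x^3 + 36·x^4)·Dx^3  (order 3).
h: a_k = 0, 0, -27/2, -9, -27/2, -162/5, -1359/10, -7317/35, …
ICs: h(0) = 0, h′(0) = 0, h′′(0) = -27.

f: a_k = -3, -3, -15, -27, -87, -195, -543, -1323, …
g: a_k = 0, 9, 0, -27, 0, 729/5, 0, -6561/7, …
h₀=f·g: eliminate ⇒ L₀, order ≤ 1·2.
Integrate: L := L₀·Dx.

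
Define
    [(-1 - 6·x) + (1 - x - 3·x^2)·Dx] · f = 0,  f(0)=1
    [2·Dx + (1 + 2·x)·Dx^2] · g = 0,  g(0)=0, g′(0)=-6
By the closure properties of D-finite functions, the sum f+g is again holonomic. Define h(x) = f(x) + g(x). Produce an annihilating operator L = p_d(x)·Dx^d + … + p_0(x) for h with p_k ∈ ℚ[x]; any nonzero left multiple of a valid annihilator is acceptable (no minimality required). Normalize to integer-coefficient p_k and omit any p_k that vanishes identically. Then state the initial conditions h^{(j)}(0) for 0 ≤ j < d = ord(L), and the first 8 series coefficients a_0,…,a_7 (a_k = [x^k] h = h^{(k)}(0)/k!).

f: a_k = 1, 1, 4, 7, 19, 40, 97, 217, …
g: a_k = 0, -6, 6, -8, 12, -96/5, 32, -384/7, …
Sum ⇒ L₀ = lclm(L_f,L_g) in ℚ(x)⟨Dx⟩.
L = (74 + 412·x + 948·x^2 + 864·x^3 + 648·x^4)·Dx + (17 + 212·x + 890·x^2 + 1644·x^3 + 1764·x^4 + 1080·x^5)·Dx^2 + (-5 - 27·x - 33·x^2 + 68·x^3 + 276·x^4 + 396·x^5 + 216·x^6)·Dx^3  (order 3).
h: a_k = 1, -5, 10, -1, 31, 104/5, 129, 1135/7, …
ICs: h(0) = 1, h′(0) = -5, h′′(0) = 20.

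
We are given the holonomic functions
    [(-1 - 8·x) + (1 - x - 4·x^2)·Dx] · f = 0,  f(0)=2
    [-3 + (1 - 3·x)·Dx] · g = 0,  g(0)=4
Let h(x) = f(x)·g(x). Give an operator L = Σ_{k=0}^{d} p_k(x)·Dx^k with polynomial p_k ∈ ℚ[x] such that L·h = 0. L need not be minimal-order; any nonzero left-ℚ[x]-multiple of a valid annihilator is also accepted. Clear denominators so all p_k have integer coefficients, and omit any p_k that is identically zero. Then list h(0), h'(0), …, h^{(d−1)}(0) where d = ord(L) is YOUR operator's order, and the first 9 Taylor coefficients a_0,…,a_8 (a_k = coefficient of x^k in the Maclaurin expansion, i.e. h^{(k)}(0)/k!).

f: a_k = 2, 2, 10, 18, 58, 130, 362, 882, 2330, …
g: a_k = 4, 12, 36, 108, 324, 972, 2916, 8748, 26244, …
f·g: L₀ = L_f ⊗_s L_g, ord ≤ 1·1.
L = (-4 - 2·x + 36·x^2) + (1 - 4·x - x^2 + 12·x^3)·Dx  (order 1).
h: a_k = 8, 32, 136, 480, 1672, 5536, 18056, 57696, 182408, …
ICs: h(0) = 8.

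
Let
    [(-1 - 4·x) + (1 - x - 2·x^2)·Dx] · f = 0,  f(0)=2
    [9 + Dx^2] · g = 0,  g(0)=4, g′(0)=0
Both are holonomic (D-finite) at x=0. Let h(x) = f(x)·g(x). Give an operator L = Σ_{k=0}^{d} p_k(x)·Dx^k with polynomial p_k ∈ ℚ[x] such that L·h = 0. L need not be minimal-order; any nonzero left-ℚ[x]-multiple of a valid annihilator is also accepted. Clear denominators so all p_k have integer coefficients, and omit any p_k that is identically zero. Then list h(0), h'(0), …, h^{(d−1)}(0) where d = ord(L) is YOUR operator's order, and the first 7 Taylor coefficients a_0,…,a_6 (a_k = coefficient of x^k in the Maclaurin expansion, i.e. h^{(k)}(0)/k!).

f: a_k = 2, 2, 6, 10, 22, 42, 86, …
g: a_k = 4, 0, -18, 0, 27/2, 0, -81/20, …
Product ⇒ symmetric product L₀, ord ≤ 2.
L = (-5 + 9·x + 18·x^2) + (2 + 8·x)·Dx + (-1 + x + 2·x^2)·Dx^2  (order 2).
h: a_k = 8, 8, -12, 4, 7, 15, 209/10, …
ICs: h(0) = 8, h′(0) = 8.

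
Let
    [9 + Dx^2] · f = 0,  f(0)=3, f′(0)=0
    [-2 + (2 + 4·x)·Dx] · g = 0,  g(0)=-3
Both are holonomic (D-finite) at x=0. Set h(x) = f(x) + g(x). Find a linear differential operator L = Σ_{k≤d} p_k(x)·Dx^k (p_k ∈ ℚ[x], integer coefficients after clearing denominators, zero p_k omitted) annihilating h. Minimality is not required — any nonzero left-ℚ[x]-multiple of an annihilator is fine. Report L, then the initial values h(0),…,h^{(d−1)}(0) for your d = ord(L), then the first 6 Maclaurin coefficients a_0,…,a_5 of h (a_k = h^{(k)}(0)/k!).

f: a_k = 3, 0, -27/2, 0, 81/8, 0, …
g: a_k = -3, -3, 3/2, -3/2, 15/8, -21/8, …
Weyl lclm of L_f,L_g ⇒ L₀ (ord ≤ 3).
L = (-54 - 162·x - 162·x^2) + (36 + 234·x + 486·x^2 + 324·x^3)·Dx + (-6 - 18·x - 18·x^2)·Dx^2 + (4 + 26·x + 54·x^2 + 36·x^3)·Dx^3  (order 3).
h: a_k = 0, -3, -12, -3/2, 12, -21/8, …
ICs: h(0) = 0, h′(0) = -3, h′′(0) = -24.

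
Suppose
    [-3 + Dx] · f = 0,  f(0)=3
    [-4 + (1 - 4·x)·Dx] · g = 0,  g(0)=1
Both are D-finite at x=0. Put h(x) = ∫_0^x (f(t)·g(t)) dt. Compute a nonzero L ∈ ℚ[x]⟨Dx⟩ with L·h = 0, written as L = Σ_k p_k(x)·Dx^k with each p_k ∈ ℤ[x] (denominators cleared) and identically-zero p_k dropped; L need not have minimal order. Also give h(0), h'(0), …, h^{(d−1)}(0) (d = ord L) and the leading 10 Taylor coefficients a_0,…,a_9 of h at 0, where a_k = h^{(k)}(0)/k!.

L = (7 - 12·x)·Dx + (-1 + 4·x)·Dx^2  (order 2).
h: a_k = 0, 3, 21/2, 65/2, 807/8, 12993/40, 86701/80, 2081067/560, 11654121/896, 88793407/1920, …
ICs: h(0) = 0, h′(0) = 3.

f: a_k = 3, 9, 27/2, 27/2, 81/8, 243/40, 243/80, 729/560, 2187/4480, 729/4480, …
g: a_k = 1, 4, 16, 64, 256, 1024, 4096, 16384, 65536, 262144, …
L₀ := L_f ⊗_s L_g (sym. prod.), ord ≤ 1.
∫: right-multiply L₀ by Dx.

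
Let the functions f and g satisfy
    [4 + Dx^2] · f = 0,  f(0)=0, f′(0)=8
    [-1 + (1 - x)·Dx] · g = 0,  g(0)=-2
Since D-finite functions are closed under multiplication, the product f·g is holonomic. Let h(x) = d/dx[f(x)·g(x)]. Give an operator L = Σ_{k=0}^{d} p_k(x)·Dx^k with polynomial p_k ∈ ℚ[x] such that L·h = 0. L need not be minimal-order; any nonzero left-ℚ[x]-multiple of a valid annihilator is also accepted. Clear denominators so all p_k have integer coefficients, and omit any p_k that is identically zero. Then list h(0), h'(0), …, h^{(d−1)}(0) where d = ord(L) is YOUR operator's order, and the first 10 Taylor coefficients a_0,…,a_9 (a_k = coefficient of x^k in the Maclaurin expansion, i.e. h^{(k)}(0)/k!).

f: a_k = 0, 8, 0, -16/3, 0, 16/15, 0, -32/315, 0, 16/2835, …
g: a_k = -2, -2, -2, -2, -2, -2, -2, -2, -2, -2, …
Product ⇒ symmetric product L₀, ord ≤ 2.
h₀' ⇒ L via d/dx closure of L₀.
L = (2 - 8·x + 4·x^2) + (-2 + 2·x)·Dx + (1 - 2·x + x^2)·Dx^2  (order 2).
h: a_k = -16, -32, -16, -64/3, -112/3, -224/5, -2288/45, -18304/315, -20624/315, -41248/567, …
ICs: h(0) = -16, h′(0) = -32.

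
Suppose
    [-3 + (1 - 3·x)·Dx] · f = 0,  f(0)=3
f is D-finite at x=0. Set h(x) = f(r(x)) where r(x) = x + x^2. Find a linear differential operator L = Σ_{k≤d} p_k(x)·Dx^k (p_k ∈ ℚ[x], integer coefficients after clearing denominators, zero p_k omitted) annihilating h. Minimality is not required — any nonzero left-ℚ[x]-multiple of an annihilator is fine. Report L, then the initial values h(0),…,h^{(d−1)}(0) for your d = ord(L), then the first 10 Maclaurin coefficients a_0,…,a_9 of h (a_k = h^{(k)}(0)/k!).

L = (3 + 6·x) + (-1 + 3·x + 3·x^2)·Dx  (order 1).
h: a_k = 3, 9, 36, 135, 513, 1944, 7371, 27945, 105948, 401679, …
ICs: h(0) = 3.

f: a_k = 3, 9, 27, 81, 243, 729, 2187, 6561, 19683, 59049, …
Change of var in L_f (x↦r) gives L₀.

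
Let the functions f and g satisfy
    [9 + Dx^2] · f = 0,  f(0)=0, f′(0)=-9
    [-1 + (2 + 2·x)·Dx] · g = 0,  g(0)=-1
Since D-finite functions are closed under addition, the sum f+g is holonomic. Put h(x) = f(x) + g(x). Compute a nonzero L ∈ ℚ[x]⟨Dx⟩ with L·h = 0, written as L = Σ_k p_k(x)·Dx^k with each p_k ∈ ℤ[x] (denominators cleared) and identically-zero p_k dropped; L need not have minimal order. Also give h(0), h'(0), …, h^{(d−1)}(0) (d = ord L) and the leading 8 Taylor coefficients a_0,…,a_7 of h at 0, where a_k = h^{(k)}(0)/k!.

f: a_k = 0, -9, 0, 27/2, 0, -243/40, 0, 729/560, …
g: a_k = -1, -1/2, 1/8, -1/16, 5/128, -7/256, 21/1024, -33/2048, …
h₀=f+g: left-lcm gives L₀, ord ≤ 3.
L = (-351 - 648·x - 324·x^2) + (630 + 1926·x + 1944·x^2 + 648·x^3)·Dx + (-39 - 72·x - 36·x^2)·Dx^2 + (70 + 214·x + 216·x^2 + 72·x^3)·Dx^3  (order 3).
h: a_k = -1, -19/2, 1/8, 215/16, 5/128, -7811/1280, 21/1024, 92157/71680, …
ICs: h(0) = -1, h′(0) = -19/2, h′′(0) = 1/4.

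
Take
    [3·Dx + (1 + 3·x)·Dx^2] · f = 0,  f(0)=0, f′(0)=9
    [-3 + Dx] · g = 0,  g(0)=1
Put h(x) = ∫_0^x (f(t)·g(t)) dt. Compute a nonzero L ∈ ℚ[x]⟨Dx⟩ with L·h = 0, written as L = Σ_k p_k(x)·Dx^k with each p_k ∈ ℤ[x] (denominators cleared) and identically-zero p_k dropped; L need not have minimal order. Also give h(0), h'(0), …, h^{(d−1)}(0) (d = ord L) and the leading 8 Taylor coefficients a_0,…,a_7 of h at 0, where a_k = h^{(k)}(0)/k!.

L = 27·x·Dx + (-3 - 18·x)·Dx^2 + (1 + 3·x)·Dx^3  (order 3).
h: a_k = 0, 0, 9/2, 9/2, 27/4, 0, 729/80, -243/16, …
ICs: h(0) = 0, h′(0) = 0, h′′(0) = 9.

f: a_k = 0, 9, -27/2, 27, -243/4, 729/5, -729/2, 6561/7, …
g: a_k = 1, 3, 9/2, 9/2, 27/8, 81/40, 81/80, 243/560, …
h₀=f·g: eliminate ⇒ L₀, order ≤ 2·1.
h=∫₀ˣh₀: take L = L₀·Dx.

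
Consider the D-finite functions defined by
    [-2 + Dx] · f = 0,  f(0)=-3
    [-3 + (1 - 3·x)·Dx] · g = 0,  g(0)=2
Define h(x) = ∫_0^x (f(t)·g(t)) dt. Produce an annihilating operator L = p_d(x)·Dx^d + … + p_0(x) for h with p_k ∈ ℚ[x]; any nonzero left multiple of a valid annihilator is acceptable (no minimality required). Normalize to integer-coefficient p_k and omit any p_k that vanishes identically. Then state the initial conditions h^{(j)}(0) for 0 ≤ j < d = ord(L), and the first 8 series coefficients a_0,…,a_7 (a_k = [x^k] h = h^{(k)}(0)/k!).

f: a_k = -3, -6, -6, -4, -2, -4/5, -4/15, -8/105, …
g: a_k = 2, 6, 18, 54, 162, 486, 1458, 4374, …
L₀ := L_f ⊗_s L_g (sym. prod.), ord ≤ 1.
h=∫h₀ ⇒ L = L₀·Dx.
L = (5 - 6·x)·Dx + (-1 + 3·x)·Dx^2  (order 2).
h: a_k = 0, -6, -15, -34, -157/2, -946/5, -7099/15, -25558/21, …
ICs: h(0) = 0, h′(0) = -6.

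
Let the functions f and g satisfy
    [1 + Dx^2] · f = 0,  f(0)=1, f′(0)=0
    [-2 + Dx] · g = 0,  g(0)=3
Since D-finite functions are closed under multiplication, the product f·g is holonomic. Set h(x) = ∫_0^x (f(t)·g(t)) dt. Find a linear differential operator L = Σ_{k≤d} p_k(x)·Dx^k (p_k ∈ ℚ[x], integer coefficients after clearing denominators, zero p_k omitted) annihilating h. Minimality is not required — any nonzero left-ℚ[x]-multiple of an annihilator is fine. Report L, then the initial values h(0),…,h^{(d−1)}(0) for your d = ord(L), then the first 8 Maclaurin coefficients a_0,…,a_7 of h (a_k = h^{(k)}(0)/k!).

L = 5·Dx - 4·Dx^2 + Dx^3  (order 3).
h: a_k = 0, 3, 3, 3/2, 1/4, -7/40, -19/120, -39/560, …
ICs: h(0) = 0, h′(0) = 3, h′′(0) = 6.

f: a_k = 1, 0, -1/2, 0, 1/24, 0, -1/720, 0, …
g: a_k = 3, 6, 6, 4, 2, 4/5, 4/15, 8/105, …
f·g: L₀ = L_f ⊗_s L_g, ord ≤ 2·1.
Integrate: L := L₀·Dx.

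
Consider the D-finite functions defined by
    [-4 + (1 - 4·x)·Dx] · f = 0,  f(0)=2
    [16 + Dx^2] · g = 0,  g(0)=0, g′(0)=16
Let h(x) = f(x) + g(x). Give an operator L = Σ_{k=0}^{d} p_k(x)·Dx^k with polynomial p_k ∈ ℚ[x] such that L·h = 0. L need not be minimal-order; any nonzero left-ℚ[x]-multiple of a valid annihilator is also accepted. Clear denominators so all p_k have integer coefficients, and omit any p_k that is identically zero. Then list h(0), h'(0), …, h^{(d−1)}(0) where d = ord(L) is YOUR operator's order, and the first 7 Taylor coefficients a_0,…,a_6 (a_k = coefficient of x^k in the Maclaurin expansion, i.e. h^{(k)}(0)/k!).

f: a_k = 2, 8, 32, 128, 512, 2048, 8192, …
g: a_k = 0, 16, 0, -128/3, 0, 512/15, 0, …
f+g: L₀ = lclm(L_f,L_g), ord ≤ 1+2.
L = (448 - 512·x + 1024·x^2) + (-48 + 320·x - 768·x^2 + 1024·x^3)·Dx + (28 - 32·x + 64·x^2)·Dx^2 + (-3 + 20·x - 48·x^2 + 64·x^3)·Dx^3  (order 3).
h: a_k = 2, 24, 32, 256/3, 512, 31232/15, 8192, …
ICs: h(0) = 2, h′(0) = 24, h′′(0) = 64.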